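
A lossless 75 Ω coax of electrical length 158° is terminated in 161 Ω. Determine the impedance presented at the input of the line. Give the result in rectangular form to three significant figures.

Z_in ≈ 107 + j62.4 Ω

tan(βl) = tan(158°) = -0.404
Z_in = Z_0·(Z_L + jZ_0·tanβl)/(Z_0 + jZ_L·tanβl)
     = 75·(161 − j30.3)/(75 − j65)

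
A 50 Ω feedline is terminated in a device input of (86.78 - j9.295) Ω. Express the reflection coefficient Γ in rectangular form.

Γ = (Z_L − Z_0)/(Z_L + Z_0) = (36.78 − j9.295)/(136.8 − j9.295)

Γ ≈ 0.272 − j0.0495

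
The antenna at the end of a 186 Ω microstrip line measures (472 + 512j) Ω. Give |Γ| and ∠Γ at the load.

Γ = (Z_L − Z_0)/(Z_L + Z_0) = (286 + j512)/(658 + j512)
|Γ| = 586/834 = 0.703

Γ ≈ 0.703 ∠ 22.9°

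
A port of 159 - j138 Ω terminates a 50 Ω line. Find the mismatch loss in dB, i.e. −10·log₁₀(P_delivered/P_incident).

mismatch loss ≈ 2.95 dB

Γ = (109 − j138)/(209 − j138), |Γ| = 0.702
|Γ|² = 0.493, so P_del/P_inc = 1 − |Γ|² = 0.507
ML = −10·log₁₀(1 − |Γ|²)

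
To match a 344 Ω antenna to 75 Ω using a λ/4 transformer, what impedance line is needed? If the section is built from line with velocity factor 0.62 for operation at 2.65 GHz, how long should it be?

Z_qwt = √(Z_0·R_L) = √(75 × 344) = √25800
λ = 0.62·c/f = 0.0702 m, so l = λ/4 = 0.0175 m

Z_qwt ≈ 161 Ω; length ≈ 1.75 cm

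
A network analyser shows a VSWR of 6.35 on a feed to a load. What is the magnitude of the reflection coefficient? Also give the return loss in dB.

|Γ| = (S − 1)/(S + 1) = (6.35 − 1)/(6.35 + 1) = 5.35/7.35
RL = −20·log₁₀|Γ| = −20·log₁₀(0.728)

|Γ| ≈ 0.728; return loss ≈ 2.76 dB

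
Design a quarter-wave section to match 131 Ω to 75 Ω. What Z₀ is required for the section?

Z_qwt ≈ 99.1 Ω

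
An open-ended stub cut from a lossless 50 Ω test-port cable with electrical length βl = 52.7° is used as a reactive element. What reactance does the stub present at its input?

tan(βl) = 1.31
For an open-ended stub, Z_in = −jZ_0·cot(βl) = −jZ_0/tan(βl)

X_in ≈ -38.1 Ω (capacitive)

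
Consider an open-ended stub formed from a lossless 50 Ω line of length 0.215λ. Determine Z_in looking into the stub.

Z_in ≈ −j11.2 Ω

βl = 2π × 0.215 = 77.4°
tan(βl) = 4.47
For an open-ended stub, Z_in = −jZ_0·cot(βl) = −jZ_0/tan(βl)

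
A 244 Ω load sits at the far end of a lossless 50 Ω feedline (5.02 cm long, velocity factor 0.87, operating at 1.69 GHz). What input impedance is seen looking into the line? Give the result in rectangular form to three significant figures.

λ = v/f = 0.87·c / 1.69 GHz = 0.154 m
βl = 2π·l/λ = 2π × 0.325 = 117°
tan(βl) = tan(117°) = -1.96
Z_in = Z_0·(Z_L + jZ_0·tanβl)/(Z_0 + jZ_L·tanβl)
     = 50·(244 − j98.1)/(50 − j479)

Z_in ≈ 12.8 + j24.2 Ω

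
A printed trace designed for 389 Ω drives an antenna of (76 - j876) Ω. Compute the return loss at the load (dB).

Γ = (-313 − j876)/(465 − j876), |Γ| = 0.938
RL = −20·log₁₀|Γ| = −20·log₁₀(0.938)

RL ≈ 0.556 dB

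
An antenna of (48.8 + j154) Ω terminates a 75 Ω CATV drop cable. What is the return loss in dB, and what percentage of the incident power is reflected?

RL ≈ 2.04 dB; 62.5% of incident power reflected

Γ = (-26.2 + j154)/(123.8 + j154), |Γ| = 0.791
RL = −20·log₁₀(0.791) = 2.04 dB
P_refl/P_inc = |Γ|² = 0.625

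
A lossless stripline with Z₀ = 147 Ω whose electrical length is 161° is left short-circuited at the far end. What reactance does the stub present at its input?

tan(βl) = -0.344
For a short-circuited stub, Z_in = jZ_0·tan(βl)

X_in ≈ -50.6 Ω (capacitive)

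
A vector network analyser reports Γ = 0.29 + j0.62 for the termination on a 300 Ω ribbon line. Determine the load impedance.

Z_L ≈ 179 + j419 Ω

Z_L = Z_0·(1 + Γ)/(1 − Γ) = 300·(1.29 + j0.62)/(0.71 − j0.62)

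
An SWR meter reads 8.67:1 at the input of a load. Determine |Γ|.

|Γ| = (S − 1)/(S + 1) = (8.67 − 1)/(8.67 + 1) = 7.67/9.67

|Γ| ≈ 0.793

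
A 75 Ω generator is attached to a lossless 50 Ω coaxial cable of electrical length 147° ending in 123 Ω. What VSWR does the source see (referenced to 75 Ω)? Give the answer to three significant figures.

tan(βl) = -0.649
Z_in = Z_0·(Z_L + jZ_0·tanβl)/(Z_0 + jZ_L·tanβl) = 49.2 + j46.2 Ω
Γ_s = (Z_in − Z_s)/(Z_in + Z_s) = (-25.8 + j46.2)/(124 + j46.2), |Γ_s| = 0.399
VSWR = (1 + |Γ_s|)/(1 − |Γ_s|)

VSWR ≈ 2.33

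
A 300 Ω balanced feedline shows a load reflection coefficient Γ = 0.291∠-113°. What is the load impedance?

Z_L ≈ 209 − j122 Ω

Z_L = Z_0·(1 + Γ)/(1 − Γ) = 300·(0.886 − j0.268)/(1.11 + j0.268)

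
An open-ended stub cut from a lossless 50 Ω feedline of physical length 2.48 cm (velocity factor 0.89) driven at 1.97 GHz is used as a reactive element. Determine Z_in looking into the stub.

λ = v/f = 0.89·c / 1.97 GHz = 0.136 m
βl = 2π·l/λ = 2π × 0.183 = 65.9°
tan(βl) = 2.23
For an open-ended stub, Z_in = −jZ_0·cot(βl) = −jZ_0/tan(βl)

Z_in ≈ −j22.4 Ω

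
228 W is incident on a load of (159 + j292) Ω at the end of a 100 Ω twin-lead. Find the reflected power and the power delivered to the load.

|Γ| = |(59 + j292)/(259 + j292)| = 0.763
|Γ|² = 0.583
P_refl = |Γ|²·P_inc = 133 W, P_del = (1 − |Γ|²)·P_inc = 95.2 W

P_reflected ≈ 133 W; P_delivered ≈ 95.2 W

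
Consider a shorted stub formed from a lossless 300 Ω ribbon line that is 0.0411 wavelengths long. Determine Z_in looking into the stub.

βl = 2π × 0.0411 = 14.8°
tan(βl) = 0.264
For a shorted stub, Z_in = jZ_0·tan(βl)

Z_in ≈ +j79.2 Ω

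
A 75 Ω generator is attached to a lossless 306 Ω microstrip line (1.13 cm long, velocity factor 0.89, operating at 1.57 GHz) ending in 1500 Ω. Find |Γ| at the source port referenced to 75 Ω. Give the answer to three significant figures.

|Γ| ≈ 0.889

λ = v/f = 0.89·c / 1.57 GHz = 0.17 m
βl = 2π·l/λ = 2π × 0.0664 = 23.9°
tan(βl) = 0.444
Z_in = Z_0·(Z_L + jZ_0·tanβl)/(Z_0 + jZ_L·tanβl) = 313 − j546 Ω
Γ_s = (Z_in − Z_s)/(Z_in + Z_s) = (238 − j546)/(388 − j546), |Γ_s| = 0.889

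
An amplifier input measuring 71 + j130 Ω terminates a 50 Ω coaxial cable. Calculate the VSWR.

VSWR ≈ 6.74

Γ = (Z_L − Z_0)/(Z_L + Z_0) = (21 + j130)/(121 + j130)
|Γ| = 132/178 = 0.741
VSWR = (1 + |Γ|)/(1 − |Γ|) = 1.74/0.259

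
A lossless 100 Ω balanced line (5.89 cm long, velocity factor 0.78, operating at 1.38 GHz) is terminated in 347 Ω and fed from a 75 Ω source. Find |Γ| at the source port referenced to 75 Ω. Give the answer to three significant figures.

|Γ| ≈ 0.534

λ = v/f = 0.78·c / 1.38 GHz = 0.17 m
βl = 2π·l/λ = 2π × 0.347 = 125°
tan(βl) = -1.43
Z_in = Z_0·(Z_L + jZ_0·tanβl)/(Z_0 + jZ_L·tanβl) = 41.3 + j61.8 Ω
Γ_s = (Z_in − Z_s)/(Z_in + Z_s) = (-33.7 + j61.8)/(116 + j61.8), |Γ_s| = 0.534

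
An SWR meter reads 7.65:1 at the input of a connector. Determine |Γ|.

|Γ| ≈ 0.769

|Γ| = (S − 1)/(S + 1) = (7.65 − 1)/(7.65 + 1) = 6.65/8.65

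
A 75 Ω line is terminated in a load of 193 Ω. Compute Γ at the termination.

Γ = 0.44

Γ = (Z_L − Z_0)/(Z_L + Z_0) = (193 − 75)/(193 + 75) = 118/268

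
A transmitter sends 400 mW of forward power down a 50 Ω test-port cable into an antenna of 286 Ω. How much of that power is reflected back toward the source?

P_reflected ≈ 197 mW

Γ = (286 − 50)/(286 + 50) = 0.702
|Γ|² = 0.493
P_refl = |Γ|²·P_inc = 197 mW, P_del = (1 − |Γ|²)·P_inc = 203 mW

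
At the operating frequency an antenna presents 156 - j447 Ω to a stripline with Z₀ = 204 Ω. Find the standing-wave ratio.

VSWR ≈ 8.23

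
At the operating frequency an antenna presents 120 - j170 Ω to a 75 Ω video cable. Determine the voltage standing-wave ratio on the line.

VSWR ≈ 5.25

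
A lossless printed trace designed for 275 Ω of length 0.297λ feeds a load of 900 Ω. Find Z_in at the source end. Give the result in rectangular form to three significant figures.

Z_in ≈ 91 + j75.2 Ω

βl = 2π × 0.297 = 107°
tan(βl) = tan(107°) = -3.29
Z_in = Z_0·(Z_L + jZ_0·tanβl)/(Z_0 + jZ_L·tanβl)
     = 275·(900 − j904)/(275 − j2960)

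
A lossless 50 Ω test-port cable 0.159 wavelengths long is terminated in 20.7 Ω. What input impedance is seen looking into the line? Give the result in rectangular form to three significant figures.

Z_in ≈ 50 + j45.5 Ω

βl = 2π × 0.159 = 57.2°
tan(βl) = tan(57.2°) = 1.55
Z_in = Z_0·(Z_L + jZ_0·tanβl)/(Z_0 + jZ_L·tanβl)
     = 50·(20.7 + j77.7)/(50 + j32.2)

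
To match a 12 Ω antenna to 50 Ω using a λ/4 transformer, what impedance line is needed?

Z_qwt ≈ 24.5 Ω

Z_qwt = √(Z_0·R_L) = √(50 × 12) = √600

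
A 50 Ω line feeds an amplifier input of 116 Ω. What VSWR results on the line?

VSWR ≈ 2.32

Γ = (116 − 50)/(116 + 50) = 0.398
VSWR = (1 + 0.398)/(1 − 0.398)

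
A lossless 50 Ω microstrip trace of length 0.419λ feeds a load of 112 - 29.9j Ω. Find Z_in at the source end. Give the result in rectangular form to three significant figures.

βl = 2π × 0.419 = 151°
tan(βl) = tan(151°) = -0.558
Z_in = Z_0·(Z_L + jZ_0·tanβl)/(Z_0 + jZ_L·tanβl)
     = 50·(112 − j57.8)/(33.3 − j62.5)

Z_in ≈ 73.2 + j50.6 Ω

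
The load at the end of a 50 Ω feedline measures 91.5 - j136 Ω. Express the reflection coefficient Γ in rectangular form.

Γ = (Z_L − Z_0)/(Z_L + Z_0) = (41.5 − j136)/(141.5 − j136)

Γ ≈ 0.633 − j0.353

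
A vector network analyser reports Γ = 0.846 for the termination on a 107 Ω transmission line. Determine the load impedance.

Z_L ≈ 1280 Ω

Z_L = Z_0·(1 + Γ)/(1 − Γ) = 107·(1.85)/(0.154)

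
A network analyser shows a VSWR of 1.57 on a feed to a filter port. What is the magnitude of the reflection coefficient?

|Γ| ≈ 0.222

|Γ| = (S − 1)/(S + 1) = (1.57 − 1)/(1.57 + 1) = 0.57/2.57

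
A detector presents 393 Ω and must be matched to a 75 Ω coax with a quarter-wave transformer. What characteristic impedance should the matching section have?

Z_qwt ≈ 172 Ω

Z_qwt = √(Z_0·R_L) = √(75 × 393) = √29480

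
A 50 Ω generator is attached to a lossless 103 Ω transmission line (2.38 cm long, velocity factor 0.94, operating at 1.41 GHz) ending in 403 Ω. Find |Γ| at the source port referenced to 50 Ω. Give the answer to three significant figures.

|Γ| ≈ 0.684

λ = v/f = 0.94·c / 1.41 GHz = 0.2 m
βl = 2π·l/λ = 2π × 0.119 = 42.8°
tan(βl) = 0.927
Z_in = Z_0·(Z_L + jZ_0·tanβl)/(Z_0 + jZ_L·tanβl) = 52.9 − j96.5 Ω
Γ_s = (Z_in − Z_s)/(Z_in + Z_s) = (2.92 − j96.5)/(103 − j96.5), |Γ_s| = 0.684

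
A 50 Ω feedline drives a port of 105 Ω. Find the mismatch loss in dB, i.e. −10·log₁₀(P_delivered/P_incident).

Γ = (105 − 50)/(105 + 50) = 0.355
|Γ|² = 0.126, so P_del/P_inc = 1 − |Γ|² = 0.874
ML = −10·log₁₀(1 − |Γ|²)

mismatch loss ≈ 0.584 dB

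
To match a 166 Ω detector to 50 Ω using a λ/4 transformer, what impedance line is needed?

Z_qwt ≈ 91.1 Ω

Z_qwt = √(Z_0·R_L) = √(50 × 166) = √8300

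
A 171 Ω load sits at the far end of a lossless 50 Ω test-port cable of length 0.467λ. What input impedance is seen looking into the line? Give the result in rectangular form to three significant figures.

Z_in ≈ 118 + j74.1 Ω

βl = 2π × 0.467 = 168°
tan(βl) = tan(168°) = -0.21
Z_in = Z_0·(Z_L + jZ_0·tanβl)/(Z_0 + jZ_L·tanβl)
     = 50·(171 − j10.5)/(50 − j36)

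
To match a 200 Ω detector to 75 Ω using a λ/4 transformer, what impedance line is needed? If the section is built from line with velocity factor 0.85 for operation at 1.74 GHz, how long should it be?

Z_qwt ≈ 122 Ω; length ≈ 3.66 cm

Z_qwt = √(Z_0·R_L) = √(75 × 200) = √15000
λ = 0.85·c/f = 0.147 m, so l = λ/4 = 0.0366 m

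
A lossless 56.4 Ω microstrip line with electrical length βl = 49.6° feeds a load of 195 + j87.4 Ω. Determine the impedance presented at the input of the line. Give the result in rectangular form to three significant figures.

tan(βl) = tan(49.6°) = 1.17
Z_in = Z_0·(Z_L + jZ_0·tanβl)/(Z_0 + jZ_L·tanβl)
     = 56.4·(195 + j154)/(-46.3 + j229)

Z_in ≈ 27 − j53.5 Ω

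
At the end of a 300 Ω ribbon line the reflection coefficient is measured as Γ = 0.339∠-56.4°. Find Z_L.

Z_L = Z_0·(1 + Γ)/(1 − Γ) = 300·(1.19 − j0.282)/(0.812 + j0.282)

Z_L ≈ 359 − j229 Ω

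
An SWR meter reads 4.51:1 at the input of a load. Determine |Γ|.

|Γ| ≈ 0.637

|Γ| = (S − 1)/(S + 1) = (4.51 − 1)/(4.51 + 1) = 3.51/5.51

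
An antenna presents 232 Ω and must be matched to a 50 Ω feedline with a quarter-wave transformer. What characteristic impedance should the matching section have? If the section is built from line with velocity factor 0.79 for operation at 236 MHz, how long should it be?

Z_qwt = √(Z_0·R_L) = √(50 × 232) = √11600
λ = 0.79·c/f = 1 m, so l = λ/4 = 0.251 m

Z_qwt ≈ 108 Ω; length ≈ 25.1 cm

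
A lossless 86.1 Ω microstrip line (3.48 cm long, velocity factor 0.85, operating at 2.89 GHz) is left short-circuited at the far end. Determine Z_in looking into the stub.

λ = v/f = 0.85·c / 2.89 GHz = 0.0882 m
βl = 2π·l/λ = 2π × 0.394 = 142°
tan(βl) = -0.782
For a short-circuited stub, Z_in = jZ_0·tan(βl)

Z_in ≈ −j67.3 Ω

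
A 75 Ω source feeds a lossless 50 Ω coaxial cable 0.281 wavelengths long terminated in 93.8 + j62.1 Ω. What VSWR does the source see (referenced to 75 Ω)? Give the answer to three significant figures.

VSWR ≈ 4.31

βl = 2π × 0.281 = 101°
tan(βl) = -5.07
Z_in = Z_0·(Z_L + jZ_0·tanβl)/(Z_0 + jZ_L·tanβl) = 17.4 − j3.51 Ω
Γ_s = (Z_in − Z_s)/(Z_in + Z_s) = (-57.6 − j3.51)/(92.4 − j3.51), |Γ_s| = 0.624
VSWR = (1 + |Γ_s|)/(1 − |Γ_s|)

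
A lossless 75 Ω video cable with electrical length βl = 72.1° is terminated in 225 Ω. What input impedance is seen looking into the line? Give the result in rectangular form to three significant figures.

Z_in ≈ 27.3 − j21.3 Ω

tan(βl) = tan(72.1°) = 3.1
Z_in = Z_0·(Z_L + jZ_0·tanβl)/(Z_0 + jZ_L·tanβl)
     = 75·(225 + j232)/(75 + j697)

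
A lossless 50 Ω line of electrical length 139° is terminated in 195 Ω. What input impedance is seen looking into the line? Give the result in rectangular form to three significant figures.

Z_in ≈ 27.4 + j49.4 Ω

tan(βl) = tan(139°) = -0.869
Z_in = Z_0·(Z_L + jZ_0·tanβl)/(Z_0 + jZ_L·tanβl)
     = 50·(195 − j43.5)/(50 − j170)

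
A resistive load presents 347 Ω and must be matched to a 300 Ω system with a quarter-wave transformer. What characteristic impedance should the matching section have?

Z_qwt ≈ 323 Ω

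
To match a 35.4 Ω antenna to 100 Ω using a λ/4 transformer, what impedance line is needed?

Z_qwt ≈ 59.5 Ω

Z_qwt = √(Z_0·R_L) = √(100 × 35.4) = √3540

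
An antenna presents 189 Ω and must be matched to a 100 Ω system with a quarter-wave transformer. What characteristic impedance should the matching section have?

Z_qwt = √(Z_0·R_L) = √(100 × 189) = √18900

Z_qwt ≈ 137 Ω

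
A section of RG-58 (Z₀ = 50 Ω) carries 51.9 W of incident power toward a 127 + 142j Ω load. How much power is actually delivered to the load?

|Γ| = |(77 + j142)/(177 + j142)| = 0.712
|Γ|² = 0.507
P_refl = |Γ|²·P_inc = 26.3 W, P_del = (1 − |Γ|²)·P_inc = 25.6 W

P_delivered ≈ 25.6 W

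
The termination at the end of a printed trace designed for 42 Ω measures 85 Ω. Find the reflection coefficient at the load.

Γ = 0.339

Γ = (Z_L − Z_0)/(Z_L + Z_0) = (85 − 42)/(85 + 42) = 43/127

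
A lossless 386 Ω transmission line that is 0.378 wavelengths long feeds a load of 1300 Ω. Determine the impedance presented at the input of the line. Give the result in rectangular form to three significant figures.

Z_in ≈ 218 + j334 Ω

βl = 2π × 0.378 = 136°
tan(βl) = tan(136°) = -0.963
Z_in = Z_0·(Z_L + jZ_0·tanβl)/(Z_0 + jZ_L·tanβl)
     = 386·(1300 − j372)/(386 − j1250)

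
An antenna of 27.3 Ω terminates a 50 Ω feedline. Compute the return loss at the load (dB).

Γ = (27.3 − 50)/(27.3 + 50) = -0.294
RL = −20·log₁₀|Γ| = −20·log₁₀(0.294)

RL ≈ 10.6 dB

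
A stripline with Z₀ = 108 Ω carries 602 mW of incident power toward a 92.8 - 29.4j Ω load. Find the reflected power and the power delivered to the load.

|Γ| = |(-15.2 − j29.4)/(200.8 − j29.4)| = 0.163
|Γ|² = 0.0266
P_refl = |Γ|²·P_inc = 16 mW, P_del = (1 − |Γ|²)·P_inc = 586 mW

P_reflected ≈ 16 mW; P_delivered ≈ 586 mW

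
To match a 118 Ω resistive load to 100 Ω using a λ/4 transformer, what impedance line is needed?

Z_qwt = √(Z_0·R_L) = √(100 × 118) = √11800

Z_qwt ≈ 109 Ω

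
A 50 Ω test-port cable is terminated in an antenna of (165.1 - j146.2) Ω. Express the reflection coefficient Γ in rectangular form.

Γ = (Z_L − Z_0)/(Z_L + Z_0) = (115.1 − j146.2)/(215.1 − j146.2)

Γ ≈ 0.682 − j0.216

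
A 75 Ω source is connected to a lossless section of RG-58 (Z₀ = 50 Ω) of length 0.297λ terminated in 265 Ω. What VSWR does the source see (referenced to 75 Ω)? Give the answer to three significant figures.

βl = 2π × 0.297 = 107°
tan(βl) = -3.29
Z_in = Z_0·(Z_L + jZ_0·tanβl)/(Z_0 + jZ_L·tanβl) = 10.3 + j14.6 Ω
Γ_s = (Z_in − Z_s)/(Z_in + Z_s) = (-64.7 + j14.6)/(85.3 + j14.6), |Γ_s| = 0.767
VSWR = (1 + |Γ_s|)/(1 − |Γ_s|)

VSWR ≈ 7.58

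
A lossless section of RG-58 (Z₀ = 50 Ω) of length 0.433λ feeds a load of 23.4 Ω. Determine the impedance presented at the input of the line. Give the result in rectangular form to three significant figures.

βl = 2π × 0.433 = 156°
tan(βl) = tan(156°) = -0.448
Z_in = Z_0·(Z_L + jZ_0·tanβl)/(Z_0 + jZ_L·tanβl)
     = 50·(23.4 − j22.4)/(50 − j10.5)

Z_in ≈ 26.9 − j16.7 Ω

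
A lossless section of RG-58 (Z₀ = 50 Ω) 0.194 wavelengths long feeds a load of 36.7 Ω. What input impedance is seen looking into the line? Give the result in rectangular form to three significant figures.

Z_in ≈ 61.8 + j12.6 Ω

βl = 2π × 0.194 = 69.8°
tan(βl) = tan(69.8°) = 2.72
Z_in = Z_0·(Z_L + jZ_0·tanβl)/(Z_0 + jZ_L·tanβl)
     = 50·(36.7 + j136)/(50 + j100)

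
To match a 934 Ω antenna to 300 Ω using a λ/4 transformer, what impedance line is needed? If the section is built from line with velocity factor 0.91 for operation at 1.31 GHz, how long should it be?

Z_qwt ≈ 529 Ω; length ≈ 5.21 cm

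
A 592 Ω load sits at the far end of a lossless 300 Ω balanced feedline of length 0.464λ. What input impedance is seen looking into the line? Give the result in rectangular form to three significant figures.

βl = 2π × 0.464 = 167°
tan(βl) = tan(167°) = -0.23
Z_in = Z_0·(Z_L + jZ_0·tanβl)/(Z_0 + jZ_L·tanβl)
     = 300·(592 − j69)/(300 − j136)

Z_in ≈ 517 + j166 Ω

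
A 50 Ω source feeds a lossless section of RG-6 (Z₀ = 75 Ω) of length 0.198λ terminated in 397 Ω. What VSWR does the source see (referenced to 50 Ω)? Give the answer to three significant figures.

VSWR ≈ 4

βl = 2π × 0.198 = 71.3°
tan(βl) = 2.95
Z_in = Z_0·(Z_L + jZ_0·tanβl)/(Z_0 + jZ_L·tanβl) = 15.7 − j24.4 Ω
Γ_s = (Z_in − Z_s)/(Z_in + Z_s) = (-34.3 − j24.4)/(65.7 − j24.4), |Γ_s| = 0.6
VSWR = (1 + |Γ_s|)/(1 − |Γ_s|)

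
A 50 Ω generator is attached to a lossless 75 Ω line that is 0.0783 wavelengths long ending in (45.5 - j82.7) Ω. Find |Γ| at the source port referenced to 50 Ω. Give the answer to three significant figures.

βl = 2π × 0.0783 = 28.2°
tan(βl) = 0.536
Z_in = Z_0·(Z_L + jZ_0·tanβl)/(Z_0 + jZ_L·tanβl) = 22.2 − j31.3 Ω
Γ_s = (Z_in − Z_s)/(Z_in + Z_s) = (-27.8 − j31.3)/(72.2 − j31.3), |Γ_s| = 0.532

|Γ| ≈ 0.532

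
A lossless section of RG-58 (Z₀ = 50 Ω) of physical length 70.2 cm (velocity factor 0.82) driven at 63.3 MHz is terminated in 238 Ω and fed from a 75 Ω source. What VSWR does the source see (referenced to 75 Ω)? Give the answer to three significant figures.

λ = v/f = 0.82·c / 63.3 MHz = 3.89 m
βl = 2π·l/λ = 2π × 0.181 = 65°
tan(βl) = 2.15
Z_in = Z_0·(Z_L + jZ_0·tanβl)/(Z_0 + jZ_L·tanβl) = 12.7 − j22 Ω
Γ_s = (Z_in − Z_s)/(Z_in + Z_s) = (-62.3 − j22)/(87.7 − j22), |Γ_s| = 0.732
VSWR = (1 + |Γ_s|)/(1 − |Γ_s|)

VSWR ≈ 6.45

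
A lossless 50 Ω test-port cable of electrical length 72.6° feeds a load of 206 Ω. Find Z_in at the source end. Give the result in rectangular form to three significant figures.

Z_in ≈ 13.3 − j14.7 Ω

tan(βl) = tan(72.6°) = 3.19
Z_in = Z_0·(Z_L + jZ_0·tanβl)/(Z_0 + jZ_L·tanβl)
     = 50·(206 + j160)/(50 + j657)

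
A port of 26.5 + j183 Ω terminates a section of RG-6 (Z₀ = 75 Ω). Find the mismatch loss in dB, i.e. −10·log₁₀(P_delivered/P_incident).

mismatch loss ≈ 7.41 dB

Γ = (-48.5 + j183)/(101.5 + j183), |Γ| = 0.905
|Γ|² = 0.818, so P_del/P_inc = 1 − |Γ|² = 0.182
ML = −10·log₁₀(1 − |Γ|²)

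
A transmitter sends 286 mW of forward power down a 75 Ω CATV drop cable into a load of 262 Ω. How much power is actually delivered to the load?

Γ = (262 − 75)/(262 + 75) = 0.555
|Γ|² = 0.308
P_refl = |Γ|²·P_inc = 88.1 mW, P_del = (1 − |Γ|²)·P_inc = 198 mW

P_delivered ≈ 198 mW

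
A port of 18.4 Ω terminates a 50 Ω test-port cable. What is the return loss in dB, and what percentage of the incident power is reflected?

RL ≈ 6.71 dB; 21.3% of incident power reflected

Γ = (18.4 − 50)/(18.4 + 50) = -0.462
RL = −20·log₁₀(0.462) = 6.71 dB
P_refl/P_inc = |Γ|² = 0.213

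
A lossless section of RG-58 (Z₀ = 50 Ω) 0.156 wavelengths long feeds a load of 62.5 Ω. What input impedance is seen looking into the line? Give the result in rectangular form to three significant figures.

Z_in ≈ 45 − j9.37 Ω

βl = 2π × 0.156 = 56.2°
tan(βl) = tan(56.2°) = 1.49
Z_in = Z_0·(Z_L + jZ_0·tanβl)/(Z_0 + jZ_L·tanβl)
     = 50·(62.5 + j74.6)/(50 + j93.2)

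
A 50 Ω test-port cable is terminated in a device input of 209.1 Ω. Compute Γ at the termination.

Γ = (Z_L − Z_0)/(Z_L + Z_0) = (209.1 − 50)/(209.1 + 50) = 159.1/259.1

Γ = 0.614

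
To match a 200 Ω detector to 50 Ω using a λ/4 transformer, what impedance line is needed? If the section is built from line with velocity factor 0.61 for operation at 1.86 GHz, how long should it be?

Z_qwt ≈ 100 Ω; length ≈ 2.46 cm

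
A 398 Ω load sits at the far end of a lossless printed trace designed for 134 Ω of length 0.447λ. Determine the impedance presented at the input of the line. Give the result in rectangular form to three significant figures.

Z_in ≈ 217 + j176 Ω

βl = 2π × 0.447 = 161°
tan(βl) = tan(161°) = -0.346
Z_in = Z_0·(Z_L + jZ_0·tanβl)/(Z_0 + jZ_L·tanβl)
     = 134·(398 − j46.3)/(134 − j138)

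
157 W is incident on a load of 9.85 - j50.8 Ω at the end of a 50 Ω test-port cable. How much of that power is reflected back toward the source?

|Γ| = |(-40.15 − j50.8)/(59.85 − j50.8)| = 0.825
|Γ|² = 0.68
P_refl = |Γ|²·P_inc = 107 W, P_del = (1 − |Γ|²)·P_inc = 50.2 W

P_reflected ≈ 107 W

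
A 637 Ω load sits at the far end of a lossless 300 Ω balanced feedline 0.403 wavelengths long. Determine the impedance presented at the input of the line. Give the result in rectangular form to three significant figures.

Z_in ≈ 296 + j230 Ω

βl = 2π × 0.403 = 145°
tan(βl) = tan(145°) = -0.698
Z_in = Z_0·(Z_L + jZ_0·tanβl)/(Z_0 + jZ_L·tanβl)
     = 300·(637 − j209)/(300 − j445)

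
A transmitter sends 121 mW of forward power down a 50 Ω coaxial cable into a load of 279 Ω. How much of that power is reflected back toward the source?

Γ = (279 − 50)/(279 + 50) = 0.696
|Γ|² = 0.484
P_refl = |Γ|²·P_inc = 58.6 mW, P_del = (1 − |Γ|²)·P_inc = 62.4 mW

P_reflected ≈ 58.6 mW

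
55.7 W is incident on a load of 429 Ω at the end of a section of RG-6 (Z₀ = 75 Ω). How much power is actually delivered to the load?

Γ = (429 − 75)/(429 + 75) = 0.702
|Γ|² = 0.493
P_refl = |Γ|²·P_inc = 27.5 W, P_del = (1 − |Γ|²)·P_inc = 28.2 W

P_delivered ≈ 28.2 W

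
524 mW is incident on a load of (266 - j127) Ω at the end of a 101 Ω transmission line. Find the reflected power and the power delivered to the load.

P_reflected ≈ 151 mW; P_delivered ≈ 373 mW

|Γ| = |(165 − j127)/(367 − j127)| = 0.536
|Γ|² = 0.287
P_refl = |Γ|²·P_inc = 151 mW, P_del = (1 − |Γ|²)·P_inc = 373 mW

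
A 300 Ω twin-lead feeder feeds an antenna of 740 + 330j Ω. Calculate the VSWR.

VSWR ≈ 3.03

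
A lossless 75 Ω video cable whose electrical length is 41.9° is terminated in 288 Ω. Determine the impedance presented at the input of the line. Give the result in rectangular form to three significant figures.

Z_in ≈ 40.4 − j71.9 Ω

tan(βl) = tan(41.9°) = 0.897
Z_in = Z_0·(Z_L + jZ_0·tanβl)/(Z_0 + jZ_L·tanβl)
     = 75·(288 + j67.3)/(75 + j258)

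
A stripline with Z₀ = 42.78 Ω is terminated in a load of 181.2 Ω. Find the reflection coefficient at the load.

Γ = (Z_L − Z_0)/(Z_L + Z_0) = (181.2 − 42.78)/(181.2 + 42.78) = 138.4/224

Γ = 0.618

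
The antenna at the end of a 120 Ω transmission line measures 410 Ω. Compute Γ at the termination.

Γ = (Z_L − Z_0)/(Z_L + Z_0) = (410 − 120)/(410 + 120) = 290/530

Γ = 0.547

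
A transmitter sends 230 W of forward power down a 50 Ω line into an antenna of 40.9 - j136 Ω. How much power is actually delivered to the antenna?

|Γ| = |(-9.1 − j136)/(90.9 − j136)| = 0.833
|Γ|² = 0.694
P_refl = |Γ|²·P_inc = 160 W, P_del = (1 − |Γ|²)·P_inc = 70.3 W

P_delivered ≈ 70.3 W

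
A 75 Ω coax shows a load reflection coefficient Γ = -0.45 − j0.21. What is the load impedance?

Z_L ≈ 26.3 − j14.7 Ω

Z_L = Z_0·(1 + Γ)/(1 − Γ) = 75·(0.55 − j0.21)/(1.45 + j0.21)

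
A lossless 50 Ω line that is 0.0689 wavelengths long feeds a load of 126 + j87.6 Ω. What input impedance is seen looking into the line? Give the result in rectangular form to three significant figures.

βl = 2π × 0.0689 = 24.8°
tan(βl) = tan(24.8°) = 0.462
Z_in = Z_0·(Z_L + jZ_0·tanβl)/(Z_0 + jZ_L·tanβl)
     = 50·(126 + j111)/(9.52 + j58.2)

Z_in ≈ 110 − j90.2 Ω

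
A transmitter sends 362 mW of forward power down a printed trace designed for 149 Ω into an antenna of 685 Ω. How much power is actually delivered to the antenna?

Γ = (685 − 149)/(685 + 149) = 0.643
|Γ|² = 0.413
P_refl = |Γ|²·P_inc = 150 mW, P_del = (1 − |Γ|²)·P_inc = 212 mW

P_delivered ≈ 212 mW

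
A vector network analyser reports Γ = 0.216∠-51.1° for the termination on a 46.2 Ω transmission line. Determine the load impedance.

Z_L = Z_0·(1 + Γ)/(1 − Γ) = 46.2·(1.14 − j0.168)/(0.864 + j0.168)

Z_L ≈ 56.8 − j20 Ω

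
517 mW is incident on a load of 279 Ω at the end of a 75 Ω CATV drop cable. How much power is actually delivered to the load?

Γ = (279 − 75)/(279 + 75) = 0.576
|Γ|² = 0.332
P_refl = |Γ|²·P_inc = 172 mW, P_del = (1 − |Γ|²)·P_inc = 345 mW

P_delivered ≈ 345 mW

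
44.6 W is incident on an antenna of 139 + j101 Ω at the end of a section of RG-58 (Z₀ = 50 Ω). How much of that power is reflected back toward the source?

P_reflected ≈ 17.6 W

|Γ| = |(89 + j101)/(189 + j101)| = 0.628
|Γ|² = 0.395
P_refl = |Γ|²·P_inc = 17.6 W, P_del = (1 − |Γ|²)·P_inc = 27 W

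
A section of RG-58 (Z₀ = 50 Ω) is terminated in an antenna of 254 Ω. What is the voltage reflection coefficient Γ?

Γ = (Z_L − Z_0)/(Z_L + Z_0) = (254 − 50)/(254 + 50) = 204/304

Γ = 0.671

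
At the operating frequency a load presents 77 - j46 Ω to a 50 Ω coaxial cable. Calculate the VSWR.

Γ = (Z_L − Z_0)/(Z_L + Z_0) = (27 − j46)/(127 − j46)
|Γ| = 53.3/135 = 0.395
VSWR = (1 + |Γ|)/(1 − |Γ|) = 1.39/0.605

VSWR ≈ 2.31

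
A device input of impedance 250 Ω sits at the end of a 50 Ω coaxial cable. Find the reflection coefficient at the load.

Γ = (Z_L − Z_0)/(Z_L + Z_0) = (250 − 50)/(250 + 50) = 200/300

Γ = 0.667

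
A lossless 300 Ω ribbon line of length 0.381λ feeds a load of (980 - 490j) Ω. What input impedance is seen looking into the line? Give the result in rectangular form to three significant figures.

βl = 2π × 0.381 = 137°
tan(βl) = tan(137°) = -0.927
Z_in = Z_0·(Z_L + jZ_0·tanβl)/(Z_0 + jZ_L·tanβl)
     = 300·(980 − j768)/(-154 − j909)

Z_in ≈ 193 + j356 Ω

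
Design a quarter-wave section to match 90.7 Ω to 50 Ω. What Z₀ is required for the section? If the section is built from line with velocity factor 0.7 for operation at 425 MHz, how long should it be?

Z_qwt ≈ 67.3 Ω; length ≈ 12.4 cm

Z_qwt = √(Z_0·R_L) = √(50 × 90.7) = √4535
λ = 0.7·c/f = 0.494 m, so l = λ/4 = 0.124 m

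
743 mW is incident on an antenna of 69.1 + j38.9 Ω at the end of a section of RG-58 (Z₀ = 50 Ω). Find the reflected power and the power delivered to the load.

P_reflected ≈ 88.9 mW; P_delivered ≈ 654 mW

|Γ| = |(19.1 + j38.9)/(119.1 + j38.9)| = 0.346
|Γ|² = 0.12
P_refl = |Γ|²·P_inc = 88.9 mW, P_del = (1 − |Γ|²)·P_inc = 654 mW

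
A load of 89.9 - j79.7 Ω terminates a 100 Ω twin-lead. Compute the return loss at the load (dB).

Γ = (-10.1 − j79.7)/(189.9 − j79.7), |Γ| = 0.39
RL = −20·log₁₀|Γ| = −20·log₁₀(0.39)

RL ≈ 8.18 dB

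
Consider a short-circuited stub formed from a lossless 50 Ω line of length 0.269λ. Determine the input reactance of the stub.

βl = 2π × 0.269 = 96.8°
tan(βl) = -8.34
For a short-circuited stub, Z_in = jZ_0·tan(βl)

X_in ≈ -417 Ω (capacitive)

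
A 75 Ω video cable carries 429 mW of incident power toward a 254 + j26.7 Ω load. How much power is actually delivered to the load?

|Γ| = |(179 + j26.7)/(329 + j26.7)| = 0.548
|Γ|² = 0.301
P_refl = |Γ|²·P_inc = 129 mW, P_del = (1 − |Γ|²)·P_inc = 300 mW

P_delivered ≈ 300 mW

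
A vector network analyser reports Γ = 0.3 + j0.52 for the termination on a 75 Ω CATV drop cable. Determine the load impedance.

Z_L = Z_0·(1 + Γ)/(1 − Γ) = 75·(1.3 + j0.52)/(0.7 − j0.52)

Z_L ≈ 63.1 + j103 Ω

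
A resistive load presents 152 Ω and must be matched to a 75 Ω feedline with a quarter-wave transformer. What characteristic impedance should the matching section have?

Z_qwt = √(Z_0·R_L) = √(75 × 152) = √11400

Z_qwt ≈ 107 Ω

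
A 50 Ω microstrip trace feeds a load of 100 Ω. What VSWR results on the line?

Γ = (100 − 50)/(100 + 50) = 0.333
VSWR = (1 + 0.333)/(1 − 0.333)

VSWR ≈ 2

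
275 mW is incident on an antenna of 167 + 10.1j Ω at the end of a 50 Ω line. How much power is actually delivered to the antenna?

|Γ| = |(117 + j10.1)/(217 + j10.1)| = 0.541
|Γ|² = 0.292
P_refl = |Γ|²·P_inc = 80.4 mW, P_del = (1 − |Γ|²)·P_inc = 195 mW

P_delivered ≈ 195 mW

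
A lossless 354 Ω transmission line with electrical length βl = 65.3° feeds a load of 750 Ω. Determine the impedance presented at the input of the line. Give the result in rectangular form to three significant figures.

tan(βl) = tan(65.3°) = 2.17
Z_in = Z_0·(Z_L + jZ_0·tanβl)/(Z_0 + jZ_L·tanβl)
     = 354·(750 + j770)/(354 + j1630)

Z_in ≈ 193 − j121 Ω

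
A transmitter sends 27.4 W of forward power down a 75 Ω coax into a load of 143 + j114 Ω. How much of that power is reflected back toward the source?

P_reflected ≈ 7.98 W

|Γ| = |(68 + j114)/(218 + j114)| = 0.54
|Γ|² = 0.291
P_refl = |Γ|²·P_inc = 7.98 W, P_del = (1 − |Γ|²)·P_inc = 19.4 W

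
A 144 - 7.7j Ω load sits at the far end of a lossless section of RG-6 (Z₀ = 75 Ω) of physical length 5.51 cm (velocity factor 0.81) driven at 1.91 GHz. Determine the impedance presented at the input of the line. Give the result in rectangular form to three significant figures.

Z_in ≈ 105 + j51.2 Ω

λ = v/f = 0.81·c / 1.91 GHz = 0.127 m
βl = 2π·l/λ = 2π × 0.433 = 156°
tan(βl) = tan(156°) = -0.447
Z_in = Z_0·(Z_L + jZ_0·tanβl)/(Z_0 + jZ_L·tanβl)
     = 75·(144 − j41.2)/(71.6 − j64.4)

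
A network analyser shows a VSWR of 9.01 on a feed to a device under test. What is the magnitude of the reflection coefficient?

|Γ| = (S − 1)/(S + 1) = (9.01 − 1)/(9.01 + 1) = 8.01/10

|Γ| ≈ 0.8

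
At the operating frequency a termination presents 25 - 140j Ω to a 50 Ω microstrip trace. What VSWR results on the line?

VSWR ≈ 18.1

Γ = (Z_L − Z_0)/(Z_L + Z_0) = (-25 − j140)/(75 − j140)
|Γ| = 142/159 = 0.895
VSWR = (1 + |Γ|)/(1 − |Γ|) = 1.9/0.105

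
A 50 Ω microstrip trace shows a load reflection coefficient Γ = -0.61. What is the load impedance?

Z_L ≈ 12.1 Ω

Z_L = Z_0·(1 + Γ)/(1 − Γ) = 50·(0.39)/(1.61)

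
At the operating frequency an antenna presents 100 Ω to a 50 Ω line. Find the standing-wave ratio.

VSWR ≈ 2

For a purely resistive load, VSWR = R_L/Z_0 or Z_0/R_L (whichever > 1) = 100/50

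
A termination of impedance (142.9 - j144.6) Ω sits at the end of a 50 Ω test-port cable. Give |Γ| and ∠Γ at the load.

Γ ≈ 0.713 ∠ -20.4°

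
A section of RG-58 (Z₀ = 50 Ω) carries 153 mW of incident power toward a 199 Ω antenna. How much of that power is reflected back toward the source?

P_reflected ≈ 54.8 mW

Γ = (199 − 50)/(199 + 50) = 0.598
|Γ|² = 0.358
P_refl = |Γ|²·P_inc = 54.8 mW, P_del = (1 − |Γ|²)·P_inc = 98.2 mW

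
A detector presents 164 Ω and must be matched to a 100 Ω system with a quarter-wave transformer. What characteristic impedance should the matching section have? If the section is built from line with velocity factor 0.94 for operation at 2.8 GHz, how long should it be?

Z_qwt ≈ 128 Ω; length ≈ 2.52 cm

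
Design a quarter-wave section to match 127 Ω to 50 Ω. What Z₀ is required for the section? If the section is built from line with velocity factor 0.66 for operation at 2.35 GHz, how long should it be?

Z_qwt ≈ 79.7 Ω; length ≈ 2.11 cm

Z_qwt = √(Z_0·R_L) = √(50 × 127) = √6350
λ = 0.66·c/f = 0.0843 m, so l = λ/4 = 0.0211 m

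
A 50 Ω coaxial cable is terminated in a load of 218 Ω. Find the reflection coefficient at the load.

Γ = (Z_L − Z_0)/(Z_L + Z_0) = (218 − 50)/(218 + 50) = 168/268

Γ = 0.627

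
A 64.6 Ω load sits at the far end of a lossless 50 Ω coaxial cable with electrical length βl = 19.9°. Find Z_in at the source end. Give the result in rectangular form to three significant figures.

Z_in ≈ 60 − j9.94 Ω

tan(βl) = tan(19.9°) = 0.362
Z_in = Z_0·(Z_L + jZ_0·tanβl)/(Z_0 + jZ_L·tanβl)
     = 50·(64.6 + j18.1)/(50 + j23.4)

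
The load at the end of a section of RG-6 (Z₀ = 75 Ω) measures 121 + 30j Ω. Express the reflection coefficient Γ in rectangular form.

Γ ≈ 0.252 + j0.114

Γ = (Z_L − Z_0)/(Z_L + Z_0) = (46 + j30)/(196 + j30)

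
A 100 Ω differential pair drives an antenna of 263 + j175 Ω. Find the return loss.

RL ≈ 4.53 dB

Γ = (163 + j175)/(363 + j175), |Γ| = 0.593
RL = −20·log₁₀|Γ| = −20·log₁₀(0.593)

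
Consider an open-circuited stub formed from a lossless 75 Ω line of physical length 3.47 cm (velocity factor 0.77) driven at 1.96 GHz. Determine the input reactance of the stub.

λ = v/f = 0.77·c / 1.96 GHz = 0.118 m
βl = 2π·l/λ = 2π × 0.294 = 106°
tan(βl) = -3.49
For an open-circuited stub, Z_in = −jZ_0·cot(βl) = −jZ_0/tan(βl)

X_in ≈ 21.5 Ω (inductive)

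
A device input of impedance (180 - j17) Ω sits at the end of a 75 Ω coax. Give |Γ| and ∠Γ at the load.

Γ ≈ 0.416 ∠ -5.38°

Γ = (Z_L − Z_0)/(Z_L + Z_0) = (105 − j17)/(255 − j17)
|Γ| = 106/256 = 0.416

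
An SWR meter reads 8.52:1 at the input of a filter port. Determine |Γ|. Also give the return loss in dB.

|Γ| ≈ 0.79; return loss ≈ 2.05 dB

|Γ| = (S − 1)/(S + 1) = (8.52 − 1)/(8.52 + 1) = 7.52/9.52
RL = −20·log₁₀|Γ| = −20·log₁₀(0.79)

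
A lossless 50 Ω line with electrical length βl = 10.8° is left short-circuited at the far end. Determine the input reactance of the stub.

X_in ≈ 9.54 Ω (inductive)

tan(βl) = 0.191
For a short-circuited stub, Z_in = jZ_0·tan(βl)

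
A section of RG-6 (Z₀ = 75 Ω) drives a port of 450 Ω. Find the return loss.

Γ = (450 − 75)/(450 + 75) = 0.714
RL = −20·log₁₀|Γ| = −20·log₁₀(0.714)

RL ≈ 2.92 dB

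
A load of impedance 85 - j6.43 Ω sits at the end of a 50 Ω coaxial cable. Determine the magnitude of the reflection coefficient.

Γ = (Z_L − Z_0)/(Z_L + Z_0) = (35 − j6.43)/(135 − j6.43)
|Γ| = 35.6/135

|Γ| ≈ 0.263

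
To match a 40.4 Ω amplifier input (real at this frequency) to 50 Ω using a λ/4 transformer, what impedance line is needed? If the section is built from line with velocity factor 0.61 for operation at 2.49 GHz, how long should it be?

Z_qwt ≈ 44.9 Ω; length ≈ 1.84 cm

Z_qwt = √(Z_0·R_L) = √(50 × 40.4) = √2020
λ = 0.61·c/f = 0.0735 m, so l = λ/4 = 0.0184 m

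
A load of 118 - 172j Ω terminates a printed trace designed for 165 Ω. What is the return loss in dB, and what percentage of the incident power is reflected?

Γ = (-47 − j172)/(283 − j172), |Γ| = 0.538
RL = −20·log₁₀(0.538) = 5.38 dB
P_refl/P_inc = |Γ|² = 0.29

RL ≈ 5.38 dB; 29% of incident power reflected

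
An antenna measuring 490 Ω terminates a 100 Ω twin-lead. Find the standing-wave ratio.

VSWR ≈ 4.9

Γ = (490 − 100)/(490 + 100) = 0.661
VSWR = (1 + 0.661)/(1 − 0.661)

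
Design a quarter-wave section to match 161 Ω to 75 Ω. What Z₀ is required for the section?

Z_qwt = √(Z_0·R_L) = √(75 × 161) = √12080

Z_qwt ≈ 110 Ω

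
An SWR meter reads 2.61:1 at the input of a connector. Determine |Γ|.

|Γ| ≈ 0.446

|Γ| = (S − 1)/(S + 1) = (2.61 − 1)/(2.61 + 1) = 1.61/3.61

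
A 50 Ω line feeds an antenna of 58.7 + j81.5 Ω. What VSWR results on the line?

Γ = (Z_L − Z_0)/(Z_L + Z_0) = (8.7 + j81.5)/(108.7 + j81.5)
|Γ| = 82/136 = 0.603
VSWR = (1 + |Γ|)/(1 − |Γ|) = 1.6/0.397

VSWR ≈ 4.04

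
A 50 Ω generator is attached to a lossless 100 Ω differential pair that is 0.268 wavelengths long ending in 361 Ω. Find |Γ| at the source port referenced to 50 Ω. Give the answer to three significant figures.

|Γ| ≈ 0.309

βl = 2π × 0.268 = 96.5°
tan(βl) = -8.8
Z_in = Z_0·(Z_L + jZ_0·tanβl)/(Z_0 + jZ_L·tanβl) = 28 + j10.5 Ω
Γ_s = (Z_in − Z_s)/(Z_in + Z_s) = (-22 + j10.5)/(78 + j10.5), |Γ_s| = 0.309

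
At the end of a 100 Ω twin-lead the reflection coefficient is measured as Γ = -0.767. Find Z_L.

Z_L = Z_0·(1 + Γ)/(1 − Γ) = 100·(0.233)/(1.77)

Z_L ≈ 13.2 Ω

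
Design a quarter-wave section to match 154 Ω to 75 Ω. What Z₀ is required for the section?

Z_qwt = √(Z_0·R_L) = √(75 × 154) = √11550

Z_qwt ≈ 107 Ω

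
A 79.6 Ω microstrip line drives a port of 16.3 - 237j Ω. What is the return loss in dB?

RL ≈ 0.359 dB

Γ = (-63.3 − j237)/(95.9 − j237), |Γ| = 0.959
RL = −20·log₁₀|Γ| = −20·log₁₀(0.959)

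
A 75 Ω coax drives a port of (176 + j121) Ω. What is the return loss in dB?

Γ = (101 + j121)/(251 + j121), |Γ| = 0.566
RL = −20·log₁₀|Γ| = −20·log₁₀(0.566)

RL ≈ 4.95 dB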